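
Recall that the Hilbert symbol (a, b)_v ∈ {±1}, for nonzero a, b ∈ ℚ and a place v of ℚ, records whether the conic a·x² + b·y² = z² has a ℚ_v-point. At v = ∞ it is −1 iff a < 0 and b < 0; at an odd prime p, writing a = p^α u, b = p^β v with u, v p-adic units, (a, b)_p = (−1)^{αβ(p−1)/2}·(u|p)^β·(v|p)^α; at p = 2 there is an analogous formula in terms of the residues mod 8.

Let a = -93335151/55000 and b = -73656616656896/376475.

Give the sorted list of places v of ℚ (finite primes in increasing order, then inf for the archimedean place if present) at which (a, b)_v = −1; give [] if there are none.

Mod squares: a ≡ -858, b ≡ -286. Check v ∈ {∞, 2, 3, 5, 7, 11, 13, 17, 37}.
v=5: a=5^-4·(≡3), b=5^-2·(≡1) mod 5; (3|5)=-1, (1|5)=+1; (−1)^{-4·-2·2}·(-1)^-2·(+1)^-4 = +1.
v=2: v_2(a)=-3, v_2(b)=13; units ≡ 3, 1 (mod 8); ε·ε+αω+βω = 1·0+-3·0+13·1 ≡ 1  ⇒  (a,b)_2 = -1.
v=17: a=17^2·(≡15), b=17^4·(≡12) mod 17; (15|17)=+1, (12|17)=-1; (−1)^{2·4·8}·(+1)^4·(-1)^2 = +1.
v=∞: -858 < 0 and -286 < 0  ⇒  (a,b)_∞ = -1.
v=7: a=7^2·(≡6), b=7^2·(≡1) mod 7; (6|7)=-1, (1|7)=+1; (−1)^{2·2·3}·(-1)^2·(+1)^2 = +1.
v=11: a=11^-1·(≡6), b=11^-1·(≡6) mod 11; (6|11)=-1, (6|11)=-1; (−1)^{-1·-1·5}·(-1)^-1·(-1)^-1 = -1.
v=37: a=37^0·(≡11), b=37^-2·(≡34) mod 37; (11|37)=+1, (34|37)=+1; (−1)^{0·-2·18}·(+1)^-2·(+1)^0 = +1.
v=3: a=3^1·(≡2), b=3^0·(≡2) mod 3; (2|3)=-1, (2|3)=-1; (−1)^{1·0·1}·(-1)^0·(-1)^1 = -1.
v=13: a=13^3·(≡4), b=13^3·(≡10) mod 13; (4|13)=+1, (10|13)=+1; (−1)^{3·3·6}·(+1)^3·(+1)^3 = +1.
Ram(-858, -286) = {2, 3, 11, ∞}; no ℚ_2-point on the conic.

[2, 3, 11, inf]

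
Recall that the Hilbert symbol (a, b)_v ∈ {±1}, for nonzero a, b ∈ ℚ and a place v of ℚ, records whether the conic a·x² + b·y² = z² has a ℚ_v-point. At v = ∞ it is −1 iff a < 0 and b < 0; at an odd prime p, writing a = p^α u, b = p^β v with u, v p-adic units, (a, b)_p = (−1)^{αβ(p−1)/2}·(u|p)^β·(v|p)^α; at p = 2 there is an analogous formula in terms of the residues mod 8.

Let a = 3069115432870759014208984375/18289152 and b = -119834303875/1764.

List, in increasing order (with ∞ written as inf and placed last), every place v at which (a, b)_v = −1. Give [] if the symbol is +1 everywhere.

(a, b) ≡ (2990, -9061195) mod (ℚ^×)²; places V = {2, 3, 5, 7, 11, 13, 19, 23, 29, ∞}.
(a,b)_3: α=-6, u≡2; β=-2, v≡2 (mod 3); (2|3)=-1, (2|3)=-1; sign (−1)^0·-1^-2·-1^-6 = +1.
(a,b)_5: α=11, u≡3; β=3, v≡1 (mod 5); (3|5)=-1, (1|5)=+1; sign (−1)^0·-1^3·+1^11 = -1.
(a,b)_19: α=2, u≡16; β=1, v≡8 (mod 19); (16|19)=+1, (8|19)=-1; sign (−1)^0·+1^1·-1^2 = +1.
(a,b)_11: α=4, u≡9; β=1, v≡9 (mod 11); (9|11)=+1, (9|11)=+1; sign (−1)^0·+1^1·+1^4 = +1.
(a,b)_29: α=2, u≡8; β=1, v≡25 (mod 29); (8|29)=-1, (25|29)=+1; sign (−1)^0·-1^1·+1^2 = -1.
(a,b)_2: α=-9, β=-2; u≡7, v≡5 (mod 8); ε(u)ε(v)=1·0, αω(v)=-9·1, βω(u)=-2·0; sum ≡ 1  ⇒  -1.
(a,b)_23: α=5, u≡10; β=3, v≡6 (mod 23); (10|23)=-1, (6|23)=+1; sign (−1)^1·-1^3·+1^5 = +1.
(a,b)_∞: sgn(2990)=+, sgn(-9061195)=−, so +1.
(a,b)_7: α=-2, u≡4; β=-2, v≡1 (mod 7); (4|7)=+1, (1|7)=+1; sign (−1)^0·+1^-2·+1^-2 = +1.
(a,b)_13: α=3, u≡9; β=1, v≡7 (mod 13); (9|13)=+1, (7|13)=-1; sign (−1)^0·+1^1·-1^3 = -1.
(2990, -9061195 / ℚ) ramifies at {2, 5, 13, 29}: a division algebra.

[2, 5, 13, 29]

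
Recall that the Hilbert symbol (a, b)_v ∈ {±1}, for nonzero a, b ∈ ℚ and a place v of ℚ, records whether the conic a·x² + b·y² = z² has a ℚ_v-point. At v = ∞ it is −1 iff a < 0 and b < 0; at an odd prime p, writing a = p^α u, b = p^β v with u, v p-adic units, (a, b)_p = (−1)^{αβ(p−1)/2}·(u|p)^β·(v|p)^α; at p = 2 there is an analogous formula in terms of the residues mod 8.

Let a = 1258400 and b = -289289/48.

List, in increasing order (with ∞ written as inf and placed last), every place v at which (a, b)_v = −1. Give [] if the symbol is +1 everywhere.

Mod squares: a ≡ 26, b ≡ -3003. Check v ∈ {∞, 2, 3, 5, 7, 11, 13, 17}.
v=7: a=7^0·(≡3), b=7^1·(≡6) mod 7; (3|7)=-1, (6|7)=-1; (−1)^{0·1·3}·(-1)^1·(-1)^0 = -1.
v=17: a=17^0·(≡9), b=17^2·(≡5) mod 17; (9|17)=+1, (5|17)=-1; (−1)^{0·2·8}·(+1)^2·(-1)^0 = +1.
v=11: a=11^2·(≡5), b=11^1·(≡6) mod 11; (5|11)=+1, (6|11)=-1; (−1)^{2·1·5}·(+1)^1·(-1)^2 = +1.
v=13: a=13^1·(≡2), b=13^1·(≡9) mod 13; (2|13)=-1, (9|13)=+1; (−1)^{1·1·6}·(-1)^1·(+1)^1 = -1.
v=∞: 26 > 0 and -3003 < 0  ⇒  (a,b)_∞ = +1.
v=3: a=3^0·(≡2), b=3^-1·(≡1) mod 3; (2|3)=-1, (1|3)=+1; (−1)^{0·-1·1}·(-1)^-1·(+1)^0 = -1.
v=2: v_2(a)=5, v_2(b)=-4; units ≡ 5, 5 (mod 8); ε·ε+αω+βω = 0·0+5·1+-4·1 ≡ 1  ⇒  (a,b)_2 = -1.
v=5: a=5^2·(≡1), b=5^0·(≡2) mod 5; (1|5)=+1, (2|5)=-1; (−1)^{2·0·2}·(+1)^0·(-1)^2 = +1.
|Ram(26, -3003)| = 4, even; anisotropic at {2, 3, 7, 13}.

[2, 3, 7, 13]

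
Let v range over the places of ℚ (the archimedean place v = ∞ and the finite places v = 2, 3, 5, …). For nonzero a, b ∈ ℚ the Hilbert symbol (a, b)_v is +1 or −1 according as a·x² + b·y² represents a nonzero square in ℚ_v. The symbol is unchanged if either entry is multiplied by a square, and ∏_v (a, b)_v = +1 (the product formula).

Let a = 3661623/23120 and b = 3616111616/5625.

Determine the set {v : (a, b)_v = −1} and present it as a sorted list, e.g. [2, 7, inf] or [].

Mod squares: a ≡ 115, b ≡ 4199. Check v ∈ {∞, 2, 3, 5, 7, 13, 17, 19, 23, 29}.
v=7: a=7^2·(≡5), b=7^0·(≡3) mod 7; (5|7)=-1, (3|7)=-1; (−1)^{2·0·3}·(-1)^0·(-1)^2 = +1.
v=3: a=3^2·(≡1), b=3^-2·(≡2) mod 3; (1|3)=+1, (2|3)=-1; (−1)^{2·-2·1}·(+1)^-2·(-1)^2 = +1.
v=17: a=17^-2·(≡15), b=17^1·(≡9) mod 17; (15|17)=+1, (9|17)=+1; (−1)^{-2·1·8}·(+1)^1·(+1)^-2 = +1.
v=5: a=5^-1·(≡2), b=5^-4·(≡4) mod 5; (2|5)=-1, (4|5)=+1; (−1)^{-1·-4·2}·(-1)^-4·(+1)^-1 = +1.
v=23: a=23^1·(≡22), b=23^0·(≡18) mod 23; (22|23)=-1, (18|23)=+1; (−1)^{1·0·11}·(-1)^0·(+1)^1 = +1.
v=29: a=29^0·(≡16), b=29^2·(≡25) mod 29; (16|29)=+1, (25|29)=+1; (−1)^{0·2·14}·(+1)^2·(+1)^0 = +1.
v=∞: 115 > 0 and 4199 > 0  ⇒  (a,b)_∞ = +1.
v=2: v_2(a)=-4, v_2(b)=10; units ≡ 3, 7 (mod 8); ε·ε+αω+βω = 1·1+-4·0+10·1 ≡ 1  ⇒  (a,b)_2 = -1.
v=13: a=13^0·(≡5), b=13^1·(≡6) mod 13; (5|13)=-1, (6|13)=-1; (−1)^{0·1·6}·(-1)^1·(-1)^0 = -1.
v=19: a=19^2·(≡1), b=19^1·(≡13) mod 19; (1|19)=+1, (13|19)=-1; (−1)^{2·1·9}·(+1)^1·(-1)^2 = +1.
|Ram(115, 4199)| = 2, even; anisotropic at {2, 13}.

[2, 13]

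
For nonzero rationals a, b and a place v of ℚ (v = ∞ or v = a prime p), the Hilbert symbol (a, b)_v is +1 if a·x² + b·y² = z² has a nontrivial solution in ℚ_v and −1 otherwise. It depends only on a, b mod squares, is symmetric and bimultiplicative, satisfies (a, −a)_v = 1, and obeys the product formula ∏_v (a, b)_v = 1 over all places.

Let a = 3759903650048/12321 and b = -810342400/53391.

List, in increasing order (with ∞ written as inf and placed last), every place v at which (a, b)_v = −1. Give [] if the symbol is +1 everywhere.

[3, 17]

Mod squares: a ≡ 17, b ≡ -25194. Check v ∈ {∞, 2, 3, 5, 7, 13, 17, 19, 37}.
v=∞: 17 > 0 and -25194 < 0  ⇒  (a,b)_∞ = +1.
v=5: a=5^0·(≡3), b=5^2·(≡4) mod 5; (3|5)=-1, (4|5)=+1; (−1)^{0·2·2}·(-1)^2·(+1)^0 = +1.
v=3: a=3^-2·(≡2), b=3^-1·(≡2) mod 3; (2|3)=-1, (2|3)=-1; (−1)^{-2·-1·1}·(-1)^-1·(-1)^-2 = -1.
v=13: a=13^2·(≡1), b=13^-1·(≡10) mod 13; (1|13)=+1, (10|13)=+1; (−1)^{2·-1·6}·(+1)^-1·(+1)^2 = +1.
v=17: a=17^3·(≡15), b=17^1·(≡14) mod 17; (15|17)=+1, (14|17)=-1; (−1)^{3·1·8}·(+1)^1·(-1)^3 = -1.
v=37: a=37^-2·(≡20), b=37^-2·(≡1) mod 37; (20|37)=-1, (1|37)=+1; (−1)^{-2·-2·18}·(-1)^-2·(+1)^-2 = +1.
v=7: a=7^2·(≡5), b=7^2·(≡6) mod 7; (5|7)=-1, (6|7)=-1; (−1)^{2·2·3}·(-1)^2·(-1)^2 = +1.
v=19: a=19^2·(≡5), b=19^1·(≡4) mod 19; (5|19)=+1, (4|19)=+1; (−1)^{2·1·9}·(+1)^1·(+1)^2 = +1.
v=2: v_2(a)=8, v_2(b)=11; units ≡ 1, 3 (mod 8); ε·ε+αω+βω = 0·1+8·1+11·0 ≡ 0  ⇒  (a,b)_2 = +1.
Ram(17, -25194) = {3, 17}; no ℚ_3-point on the conic.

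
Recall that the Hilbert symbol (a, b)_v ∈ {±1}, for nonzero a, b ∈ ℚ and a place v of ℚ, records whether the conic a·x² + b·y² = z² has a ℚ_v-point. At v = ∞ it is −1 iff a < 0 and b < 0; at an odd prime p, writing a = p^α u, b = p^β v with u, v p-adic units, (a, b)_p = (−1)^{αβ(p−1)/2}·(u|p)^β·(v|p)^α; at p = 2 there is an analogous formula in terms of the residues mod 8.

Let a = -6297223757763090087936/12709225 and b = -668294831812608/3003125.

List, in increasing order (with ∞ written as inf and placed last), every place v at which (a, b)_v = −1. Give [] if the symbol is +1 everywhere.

[3, inf]

(a, b) ≡ (-66, -15015) mod (ℚ^×)²; places V = {2, 3, 5, 7, 11, 13, 17, 23, 29, 31, ∞}.
(a,b)_∞: sgn(-66)=−, sgn(-15015)=−, so -1.
(a,b)_31: α=-2, u≡3; β=-2, v≡14 (mod 31); (3|31)=-1, (14|31)=+1; sign (−1)^0·-1^-2·+1^-2 = +1.
(a,b)_2: α=15, β=12; u≡7, v≡1 (mod 8); ε(u)ε(v)=1·0, αω(v)=15·0, βω(u)=12·0; sum ≡ 0  ⇒  +1.
(a,b)_23: α=-2, u≡13; β=0, v≡8 (mod 23); (13|23)=+1, (8|23)=+1; sign (−1)^0·+1^0·+1^-2 = +1.
(a,b)_7: α=4, u≡4; β=3, v≡4 (mod 7); (4|7)=+1, (4|7)=+1; sign (−1)^0·+1^3·+1^4 = +1.
(a,b)_5: α=-2, u≡1; β=-5, v≡2 (mod 5); (1|5)=+1, (2|5)=-1; sign (−1)^0·+1^-5·-1^-2 = +1.
(a,b)_13: α=2, u≡1; β=3, v≡11 (mod 13); (1|13)=+1, (11|13)=-1; sign (−1)^0·+1^3·-1^2 = +1.
(a,b)_3: α=11, u≡2; β=9, v≡2 (mod 3); (2|3)=-1, (2|3)=-1; sign (−1)^1·-1^9·-1^11 = -1.
(a,b)_29: α=2, u≡19; β=0, v≡13 (mod 29); (19|29)=-1, (13|29)=+1; sign (−1)^0·-1^0·+1^2 = +1.
(a,b)_11: α=1, u≡1; β=1, v≡2 (mod 11); (1|11)=+1, (2|11)=-1; sign (−1)^1·+1^1·-1^1 = +1.
(a,b)_17: α=2, u≡1; β=0, v≡9 (mod 17); (1|17)=+1, (9|17)=+1; sign (−1)^0·+1^0·+1^2 = +1.
|Ram(-66, -15015)| = 2, even; anisotropic at {3, ∞}.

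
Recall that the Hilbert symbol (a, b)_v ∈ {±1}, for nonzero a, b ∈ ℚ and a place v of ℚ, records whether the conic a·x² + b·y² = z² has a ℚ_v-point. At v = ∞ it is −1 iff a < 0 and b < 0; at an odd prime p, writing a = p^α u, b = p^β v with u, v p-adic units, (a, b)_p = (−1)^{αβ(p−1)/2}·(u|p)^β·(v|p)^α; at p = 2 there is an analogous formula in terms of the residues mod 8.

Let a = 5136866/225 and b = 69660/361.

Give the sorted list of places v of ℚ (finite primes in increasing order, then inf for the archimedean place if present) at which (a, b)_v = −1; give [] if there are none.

[43, 53]

Mod squares: a ≡ 104834, b ≡ 215. Check v ∈ {∞, 2, 3, 5, 7, 19, 23, 43, 53}.
v=5: a=5^-2·(≡4), b=5^1·(≡2) mod 5; (4|5)=+1, (2|5)=-1; (−1)^{-2·1·2}·(+1)^1·(-1)^-2 = +1.
v=23: a=23^1·(≡16), b=23^0·(≡1) mod 23; (16|23)=+1, (1|23)=+1; (−1)^{1·0·11}·(+1)^0·(+1)^1 = +1.
v=53: a=53^1·(≡7), b=53^0·(≡30) mod 53; (7|53)=+1, (30|53)=-1; (−1)^{1·0·26}·(+1)^0·(-1)^1 = -1.
v=2: v_2(a)=1, v_2(b)=2; units ≡ 1, 7 (mod 8); ε·ε+αω+βω = 0·1+1·0+2·0 ≡ 0  ⇒  (a,b)_2 = +1.
v=19: a=19^0·(≡4), b=19^-2·(≡6) mod 19; (4|19)=+1, (6|19)=+1; (−1)^{0·-2·9}·(+1)^-2·(+1)^0 = +1.
v=43: a=43^1·(≡18), b=43^1·(≡27) mod 43; (18|43)=-1, (27|43)=-1; (−1)^{1·1·21}·(-1)^1·(-1)^1 = -1.
v=∞: 104834 > 0 and 215 > 0  ⇒  (a,b)_∞ = +1.
v=7: a=7^2·(≡2), b=7^0·(≡6) mod 7; (2|7)=+1, (6|7)=-1; (−1)^{2·0·3}·(+1)^0·(-1)^2 = +1.
v=3: a=3^-2·(≡2), b=3^4·(≡2) mod 3; (2|3)=-1, (2|3)=-1; (−1)^{-2·4·1}·(-1)^4·(-1)^-2 = +1.
|Ram(104834, 215)| = 2, even; anisotropic at {43, 53}.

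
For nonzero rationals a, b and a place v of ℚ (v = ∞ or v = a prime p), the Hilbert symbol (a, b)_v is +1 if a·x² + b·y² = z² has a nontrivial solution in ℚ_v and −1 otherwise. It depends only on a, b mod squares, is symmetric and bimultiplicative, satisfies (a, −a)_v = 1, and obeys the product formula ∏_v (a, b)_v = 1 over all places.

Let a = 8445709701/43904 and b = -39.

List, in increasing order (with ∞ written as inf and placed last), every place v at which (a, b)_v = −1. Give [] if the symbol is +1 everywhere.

[7, 13]

(a, b) ≡ (6006, -39) mod (ℚ^×)²; places V = {2, 3, 7, 11, 13, 17, 29, ∞}.
(a,b)_2: α=-7, β=0; u≡3, v≡1 (mod 8); ε(u)ε(v)=1·0, αω(v)=-7·0, βω(u)=0·1; sum ≡ 0  ⇒  +1.
(a,b)_7: α=-3, u≡1; β=0, v≡3 (mod 7); (1|7)=+1, (3|7)=-1; sign (−1)^0·+1^0·-1^-3 = -1.
(a,b)_17: α=2, u≡11; β=0, v≡12 (mod 17); (11|17)=-1, (12|17)=-1; sign (−1)^0·-1^0·-1^2 = +1.
(a,b)_29: α=2, u≡18; β=0, v≡19 (mod 29); (18|29)=-1, (19|29)=-1; sign (−1)^0·-1^0·-1^2 = +1.
(a,b)_3: α=5, u≡1; β=1, v≡2 (mod 3); (1|3)=+1, (2|3)=-1; sign (−1)^1·+1^1·-1^5 = +1.
(a,b)_11: α=1, u≡10; β=0, v≡5 (mod 11); (10|11)=-1, (5|11)=+1; sign (−1)^0·-1^0·+1^1 = +1.
(a,b)_∞: sgn(6006)=+, sgn(-39)=−, so +1.
(a,b)_13: α=1, u≡7; β=1, v≡10 (mod 13); (7|13)=-1, (10|13)=+1; sign (−1)^0·-1^1·+1^1 = -1.
Ram(6006, -39) = {7, 13}; no ℚ_7-point on the conic.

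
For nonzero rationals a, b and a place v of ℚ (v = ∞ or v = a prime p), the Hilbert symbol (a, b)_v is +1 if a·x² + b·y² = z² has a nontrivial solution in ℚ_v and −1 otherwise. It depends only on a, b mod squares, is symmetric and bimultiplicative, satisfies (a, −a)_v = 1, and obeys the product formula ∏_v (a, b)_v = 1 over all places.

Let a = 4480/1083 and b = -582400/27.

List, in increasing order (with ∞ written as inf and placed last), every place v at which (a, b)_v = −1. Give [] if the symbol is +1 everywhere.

[5, 13]

Mod squares: a ≡ 210, b ≡ -273. Check v ∈ {∞, 2, 3, 5, 7, 13, 19}.
v=19: a=19^-2·(≡5), b=19^0·(≡8) mod 19; (5|19)=+1, (8|19)=-1; (−1)^{-2·0·9}·(+1)^0·(-1)^-2 = +1.
v=13: a=13^0·(≡2), b=13^1·(≡11) mod 13; (2|13)=-1, (11|13)=-1; (−1)^{0·1·6}·(-1)^1·(-1)^0 = -1.
v=5: a=5^1·(≡2), b=5^2·(≡2) mod 5; (2|5)=-1, (2|5)=-1; (−1)^{1·2·2}·(-1)^2·(-1)^1 = -1.
v=3: a=3^-1·(≡1), b=3^-3·(≡2) mod 3; (1|3)=+1, (2|3)=-1; (−1)^{-1·-3·1}·(+1)^-3·(-1)^-1 = +1.
v=7: a=7^1·(≡2), b=7^1·(≡5) mod 7; (2|7)=+1, (5|7)=-1; (−1)^{1·1·3}·(+1)^1·(-1)^1 = +1.
v=∞: 210 > 0 and -273 < 0  ⇒  (a,b)_∞ = +1.
v=2: v_2(a)=7, v_2(b)=8; units ≡ 1, 7 (mod 8); ε·ε+αω+βω = 0·1+7·0+8·0 ≡ 0  ⇒  (a,b)_2 = +1.
Ram(210, -273) = {5, 13}; no ℚ_5-point on the conic.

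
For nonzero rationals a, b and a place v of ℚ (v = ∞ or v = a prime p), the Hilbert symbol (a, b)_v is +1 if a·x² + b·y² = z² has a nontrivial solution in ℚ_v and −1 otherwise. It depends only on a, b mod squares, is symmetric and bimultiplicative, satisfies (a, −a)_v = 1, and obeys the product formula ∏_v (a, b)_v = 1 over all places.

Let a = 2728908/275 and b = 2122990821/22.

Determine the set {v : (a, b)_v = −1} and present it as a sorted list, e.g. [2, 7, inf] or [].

[7, 19]

Mod squares: a ≡ 17017, b ≡ 49742. Check v ∈ {∞, 2, 3, 5, 7, 11, 13, 17, 19}.
v=11: a=11^-1·(≡2), b=11^-1·(≡3) mod 11; (2|11)=-1, (3|11)=+1; (−1)^{-1·-1·5}·(-1)^-1·(+1)^-1 = +1.
v=17: a=17^1·(≡9), b=17^3·(≡9) mod 17; (9|17)=+1, (9|17)=+1; (−1)^{1·3·8}·(+1)^3·(+1)^1 = +1.
v=3: a=3^2·(≡1), b=3^2·(≡2) mod 3; (1|3)=+1, (2|3)=-1; (−1)^{2·2·1}·(+1)^2·(-1)^2 = +1.
v=13: a=13^1·(≡9), b=13^0·(≡9) mod 13; (9|13)=+1, (9|13)=+1; (−1)^{1·0·6}·(+1)^0·(+1)^1 = +1.
v=7: a=7^3·(≡2), b=7^1·(≡2) mod 7; (2|7)=+1, (2|7)=+1; (−1)^{3·1·3}·(+1)^1·(+1)^3 = -1.
v=5: a=5^-2·(≡3), b=5^0·(≡3) mod 5; (3|5)=-1, (3|5)=-1; (−1)^{-2·0·2}·(-1)^0·(-1)^-2 = +1.
v=19: a=19^0·(≡10), b=19^3·(≡3) mod 19; (10|19)=-1, (3|19)=-1; (−1)^{0·3·9}·(-1)^3·(-1)^0 = -1.
v=∞: 17017 > 0 and 49742 > 0  ⇒  (a,b)_∞ = +1.
v=2: v_2(a)=2, v_2(b)=-1; units ≡ 1, 7 (mod 8); ε·ε+αω+βω = 0·1+2·0+-1·0 ≡ 0  ⇒  (a,b)_2 = +1.
|Ram(17017, 49742)| = 2, even; anisotropic at {7, 19}.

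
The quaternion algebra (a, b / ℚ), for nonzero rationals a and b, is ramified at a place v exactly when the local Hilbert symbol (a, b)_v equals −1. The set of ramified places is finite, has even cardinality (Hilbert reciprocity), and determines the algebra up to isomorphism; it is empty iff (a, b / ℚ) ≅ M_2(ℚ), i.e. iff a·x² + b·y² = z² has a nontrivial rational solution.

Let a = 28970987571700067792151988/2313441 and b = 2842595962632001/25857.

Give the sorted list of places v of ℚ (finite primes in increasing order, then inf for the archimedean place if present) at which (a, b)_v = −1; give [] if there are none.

(a, b) ≡ (1061197, 17) mod (ℚ^×)²; places V = {2, 3, 7, 13, 17, 23, 29, 31, 37, 43, 47, ∞}.
(a,b)_37: α=3, u≡23; β=2, v≡14 (mod 37); (23|37)=-1, (14|37)=-1; sign (−1)^0·-1^2·-1^3 = -1.
(a,b)_7: α=4, u≡1; β=0, v≡5 (mod 7); (1|7)=+1, (5|7)=-1; sign (−1)^0·+1^0·-1^4 = +1.
(a,b)_23: α=3, u≡2; β=2, v≡7 (mod 23); (2|23)=+1, (7|23)=-1; sign (−1)^0·+1^2·-1^3 = -1.
(a,b)_29: α=1, u≡6; β=0, v≡2 (mod 29); (6|29)=+1, (2|29)=-1; sign (−1)^0·+1^0·-1^1 = -1.
(a,b)_2: α=2, β=0; u≡5, v≡1 (mod 8); ε(u)ε(v)=0·0, αω(v)=2·0, βω(u)=0·1; sum ≡ 0  ⇒  +1.
(a,b)_∞: sgn(1061197)=+, sgn(17)=+, so +1.
(a,b)_43: α=3, u≡4; β=2, v≡31 (mod 43); (4|43)=+1, (31|43)=+1; sign (−1)^0·+1^2·+1^3 = +1.
(a,b)_31: α=2, u≡28; β=2, v≡27 (mod 31); (28|31)=+1, (27|31)=-1; sign (−1)^0·+1^2·-1^2 = +1.
(a,b)_3: α=-4, u≡1; β=-2, v≡2 (mod 3); (1|3)=+1, (2|3)=-1; sign (−1)^0·+1^-2·-1^-4 = +1.
(a,b)_17: α=0, u≡3; β=-1, v≡13 (mod 17); (3|17)=-1, (13|17)=+1; sign (−1)^0·-1^-1·+1^0 = -1.
(a,b)_13: α=-4, u≡11; β=-2, v≡3 (mod 13); (11|13)=-1, (3|13)=+1; sign (−1)^0·-1^-2·+1^-4 = +1.
(a,b)_47: α=2, u≡39; β=2, v≡25 (mod 47); (39|47)=-1, (25|47)=+1; sign (−1)^0·-1^2·+1^2 = +1.
Ram(1061197, 17) = {17, 23, 29, 37}; no ℚ_17-point on the conic.

[17, 23, 29, 37]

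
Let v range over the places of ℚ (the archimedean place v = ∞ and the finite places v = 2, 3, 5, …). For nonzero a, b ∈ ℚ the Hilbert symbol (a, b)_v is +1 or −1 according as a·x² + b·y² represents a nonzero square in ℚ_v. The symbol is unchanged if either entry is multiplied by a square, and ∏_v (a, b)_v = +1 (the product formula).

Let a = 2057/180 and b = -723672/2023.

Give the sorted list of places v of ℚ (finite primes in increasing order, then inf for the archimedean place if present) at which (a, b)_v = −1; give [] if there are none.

[2, 17]

Mod squares: a ≡ 85, b ≡ -266. Check v ∈ {∞, 2, 3, 5, 7, 11, 17, 19, 23}.
v=3: a=3^-2·(≡1), b=3^2·(≡1) mod 3; (1|3)=+1, (1|3)=+1; (−1)^{-2·2·1}·(+1)^2·(+1)^-2 = +1.
v=5: a=5^-1·(≡2), b=5^0·(≡1) mod 5; (2|5)=-1, (1|5)=+1; (−1)^{-1·0·2}·(-1)^0·(+1)^-1 = +1.
v=11: a=11^2·(≡7), b=11^0·(≡4) mod 11; (7|11)=-1, (4|11)=+1; (−1)^{2·0·5}·(-1)^0·(+1)^2 = +1.
v=23: a=23^0·(≡9), b=23^2·(≡11) mod 23; (9|23)=+1, (11|23)=-1; (−1)^{0·2·11}·(+1)^2·(-1)^0 = +1.
v=7: a=7^0·(≡4), b=7^-1·(≡1) mod 7; (4|7)=+1, (1|7)=+1; (−1)^{0·-1·3}·(+1)^-1·(+1)^0 = +1.
v=17: a=17^1·(≡7), b=17^-2·(≡5) mod 17; (7|17)=-1, (5|17)=-1; (−1)^{1·-2·8}·(-1)^-2·(-1)^1 = -1.
v=19: a=19^0·(≡9), b=19^1·(≡5) mod 19; (9|19)=+1, (5|19)=+1; (−1)^{0·1·9}·(+1)^1·(+1)^0 = +1.
v=∞: 85 > 0 and -266 < 0  ⇒  (a,b)_∞ = +1.
v=2: v_2(a)=-2, v_2(b)=3; units ≡ 5, 3 (mod 8); ε·ε+αω+βω = 0·1+-2·1+3·1 ≡ 1  ⇒  (a,b)_2 = -1.
Ram(85, -266) = {2, 17}; no ℚ_2-point on the conic.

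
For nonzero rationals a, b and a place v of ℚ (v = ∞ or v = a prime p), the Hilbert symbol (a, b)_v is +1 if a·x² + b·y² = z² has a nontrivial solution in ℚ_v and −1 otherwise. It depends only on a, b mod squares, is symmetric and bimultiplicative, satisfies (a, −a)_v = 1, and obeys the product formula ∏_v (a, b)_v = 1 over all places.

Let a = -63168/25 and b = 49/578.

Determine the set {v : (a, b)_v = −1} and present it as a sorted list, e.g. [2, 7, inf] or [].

[2, 3]

Mod squares: a ≡ -987, b ≡ 2. Check v ∈ {∞, 2, 3, 5, 7, 17, 47}.
v=3: a=3^1·(≡1), b=3^0·(≡2) mod 3; (1|3)=+1, (2|3)=-1; (−1)^{1·0·1}·(+1)^0·(-1)^1 = -1.
v=2: v_2(a)=6, v_2(b)=-1; units ≡ 5, 1 (mod 8); ε·ε+αω+βω = 0·0+6·0+-1·1 ≡ 1  ⇒  (a,b)_2 = -1.
v=∞: -987 < 0 and 2 > 0  ⇒  (a,b)_∞ = +1.
v=47: a=47^1·(≡44), b=47^0·(≡27) mod 47; (44|47)=-1, (27|47)=+1; (−1)^{1·0·23}·(-1)^0·(+1)^1 = +1.
v=7: a=7^1·(≡5), b=7^2·(≡2) mod 7; (5|7)=-1, (2|7)=+1; (−1)^{1·2·3}·(-1)^2·(+1)^1 = +1.
v=5: a=5^-2·(≡2), b=5^0·(≡3) mod 5; (2|5)=-1, (3|5)=-1; (−1)^{-2·0·2}·(-1)^0·(-1)^-2 = +1.
v=17: a=17^0·(≡9), b=17^-2·(≡16) mod 17; (9|17)=+1, (16|17)=+1; (−1)^{0·-2·8}·(+1)^-2·(+1)^0 = +1.
(-987, 2 / ℚ) ramifies at {2, 3}: a division algebra.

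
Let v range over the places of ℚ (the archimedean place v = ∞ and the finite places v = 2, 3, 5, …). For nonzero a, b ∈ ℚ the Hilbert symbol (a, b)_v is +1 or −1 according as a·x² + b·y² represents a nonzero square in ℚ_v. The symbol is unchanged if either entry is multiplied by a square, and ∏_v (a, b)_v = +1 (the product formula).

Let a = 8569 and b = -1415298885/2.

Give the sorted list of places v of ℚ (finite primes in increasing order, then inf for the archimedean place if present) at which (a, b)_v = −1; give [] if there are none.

Mod squares: a ≡ 8569, b ≡ -23393370. Check v ∈ {∞, 2, 3, 5, 7, 11, 13, 19, 41}.
v=3: a=3^0·(≡1), b=3^1·(≡2) mod 3; (1|3)=+1, (2|3)=-1; (−1)^{0·1·1}·(+1)^1·(-1)^0 = +1.
v=41: a=41^1·(≡4), b=41^1·(≡7) mod 41; (4|41)=+1, (7|41)=-1; (−1)^{1·1·20}·(+1)^1·(-1)^1 = -1.
v=13: a=13^0·(≡2), b=13^1·(≡9) mod 13; (2|13)=-1, (9|13)=+1; (−1)^{0·1·6}·(-1)^1·(+1)^0 = -1.
v=7: a=7^0·(≡1), b=7^1·(≡1) mod 7; (1|7)=+1, (1|7)=+1; (−1)^{0·1·3}·(+1)^1·(+1)^0 = +1.
v=∞: 8569 > 0 and -23393370 < 0  ⇒  (a,b)_∞ = +1.
v=11: a=11^1·(≡9), b=11^3·(≡1) mod 11; (9|11)=+1, (1|11)=+1; (−1)^{1·3·5}·(+1)^3·(+1)^1 = -1.
v=19: a=19^1·(≡14), b=19^1·(≡14) mod 19; (14|19)=-1, (14|19)=-1; (−1)^{1·1·9}·(-1)^1·(-1)^1 = -1.
v=5: a=5^0·(≡4), b=5^1·(≡4) mod 5; (4|5)=+1, (4|5)=+1; (−1)^{0·1·2}·(+1)^1·(+1)^0 = +1.
v=2: v_2(a)=0, v_2(b)=-1; units ≡ 1, 3 (mod 8); ε·ε+αω+βω = 0·1+0·1+-1·0 ≡ 0  ⇒  (a,b)_2 = +1.
(8569, -23393370 / ℚ) ramifies at {11, 13, 19, 41}: a division algebra.

[11, 13, 19, 41]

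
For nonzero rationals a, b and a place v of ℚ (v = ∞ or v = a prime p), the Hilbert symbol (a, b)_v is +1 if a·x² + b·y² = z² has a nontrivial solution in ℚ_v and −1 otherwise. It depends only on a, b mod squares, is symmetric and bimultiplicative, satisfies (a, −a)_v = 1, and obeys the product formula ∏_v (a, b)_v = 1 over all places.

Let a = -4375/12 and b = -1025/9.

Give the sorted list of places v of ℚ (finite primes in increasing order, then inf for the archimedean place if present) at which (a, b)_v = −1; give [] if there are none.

Mod squares: a ≡ -21, b ≡ -41. Check v ∈ {∞, 2, 3, 5, 7, 41}.
v=2: v_2(a)=-2, v_2(b)=0; units ≡ 3, 7 (mod 8); ε·ε+αω+βω = 1·1+-2·0+0·1 ≡ 1  ⇒  (a,b)_2 = -1.
v=5: a=5^4·(≡4), b=5^2·(≡1) mod 5; (4|5)=+1, (1|5)=+1; (−1)^{4·2·2}·(+1)^2·(+1)^4 = +1.
v=3: a=3^-1·(≡2), b=3^-2·(≡1) mod 3; (2|3)=-1, (1|3)=+1; (−1)^{-1·-2·1}·(-1)^-2·(+1)^-1 = +1.
v=7: a=7^1·(≡1), b=7^0·(≡2) mod 7; (1|7)=+1, (2|7)=+1; (−1)^{1·0·3}·(+1)^0·(+1)^1 = +1.
v=41: a=41^0·(≡1), b=41^1·(≡20) mod 41; (1|41)=+1, (20|41)=+1; (−1)^{0·1·20}·(+1)^1·(+1)^0 = +1.
v=∞: -21 < 0 and -41 < 0  ⇒  (a,b)_∞ = -1.
Ram(-21, -41) = {2, ∞}; no ℚ_2-point on the conic.

[2, inf]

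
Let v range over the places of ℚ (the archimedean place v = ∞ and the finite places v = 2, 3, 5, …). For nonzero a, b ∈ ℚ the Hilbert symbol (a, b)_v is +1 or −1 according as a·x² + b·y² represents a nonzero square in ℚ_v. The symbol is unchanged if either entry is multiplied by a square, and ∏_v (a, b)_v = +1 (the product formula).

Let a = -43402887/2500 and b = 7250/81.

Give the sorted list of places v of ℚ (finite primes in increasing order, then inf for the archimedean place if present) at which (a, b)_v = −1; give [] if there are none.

(a, b) ≡ (-16687, 290) mod (ℚ^×)²; places V = {2, 3, 5, 11, 17, 29, 37, 41, ∞}.
(a,b)_3: α=2, u≡2; β=-4, v≡2 (mod 3); (2|3)=-1, (2|3)=-1; sign (−1)^0·-1^-4·-1^2 = +1.
(a,b)_37: α=1, u≡21; β=0, v≡5 (mod 37); (21|37)=+1, (5|37)=-1; sign (−1)^0·+1^0·-1^1 = -1.
(a,b)_41: α=1, u≡28; β=0, v≡7 (mod 41); (28|41)=-1, (7|41)=-1; sign (−1)^0·-1^0·-1^1 = -1.
(a,b)_5: α=-4, u≡2; β=3, v≡3 (mod 5); (2|5)=-1, (3|5)=-1; sign (−1)^0·-1^3·-1^-4 = -1.
(a,b)_17: α=2, u≡12; β=0, v≡15 (mod 17); (12|17)=-1, (15|17)=+1; sign (−1)^0·-1^0·+1^2 = +1.
(a,b)_11: α=1, u≡9; β=0, v≡3 (mod 11); (9|11)=+1, (3|11)=+1; sign (−1)^0·+1^0·+1^1 = +1.
(a,b)_2: α=-2, β=1; u≡1, v≡1 (mod 8); ε(u)ε(v)=0·0, αω(v)=-2·0, βω(u)=1·0; sum ≡ 0  ⇒  +1.
(a,b)_∞: sgn(-16687)=−, sgn(290)=+, so +1.
(a,b)_29: α=0, u≡18; β=1, v≡26 (mod 29); (18|29)=-1, (26|29)=-1; sign (−1)^0·-1^1·-1^0 = -1.
Ram(-16687, 290) = {5, 29, 37, 41}; no ℚ_5-point on the conic.

[5, 29, 37, 41]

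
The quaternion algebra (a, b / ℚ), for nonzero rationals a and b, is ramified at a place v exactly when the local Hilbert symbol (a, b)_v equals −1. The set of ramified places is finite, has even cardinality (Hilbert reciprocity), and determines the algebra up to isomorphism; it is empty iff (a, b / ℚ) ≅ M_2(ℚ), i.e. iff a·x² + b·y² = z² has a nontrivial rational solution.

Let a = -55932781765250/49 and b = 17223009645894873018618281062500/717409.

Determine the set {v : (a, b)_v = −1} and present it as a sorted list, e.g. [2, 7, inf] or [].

[5, 17, 23, 31]

Mod squares: a ≡ -92690, b ≡ 96577. Check v ∈ {∞, 2, 3, 5, 7, 11, 13, 17, 19, 23, 31}.
v=23: a=23^1·(≡6), b=23^5·(≡18) mod 23; (6|23)=+1, (18|23)=+1; (−1)^{1·5·11}·(+1)^5·(+1)^1 = -1.
v=19: a=19^0·(≡4), b=19^1·(≡15) mod 19; (4|19)=+1, (15|19)=-1; (−1)^{0·1·9}·(+1)^1·(-1)^0 = +1.
v=11: a=11^0·(≡10), b=11^-4·(≡7) mod 11; (10|11)=-1, (7|11)=-1; (−1)^{0·-4·5}·(-1)^-4·(-1)^0 = +1.
v=∞: -92690 < 0 and 96577 > 0  ⇒  (a,b)_∞ = +1.
v=13: a=13^1·(≡11), b=13^3·(≡5) mod 13; (11|13)=-1, (5|13)=-1; (−1)^{1·3·6}·(-1)^3·(-1)^1 = +1.
v=31: a=31^1·(≡27), b=31^2·(≡22) mod 31; (27|31)=-1, (22|31)=-1; (−1)^{1·2·15}·(-1)^2·(-1)^1 = -1.
v=3: a=3^0·(≡1), b=3^2·(≡1) mod 3; (1|3)=+1, (1|3)=+1; (−1)^{0·2·1}·(+1)^2·(+1)^0 = +1.
v=2: v_2(a)=1, v_2(b)=2; units ≡ 7, 1 (mod 8); ε·ε+αω+βω = 1·0+1·0+2·0 ≡ 0  ⇒  (a,b)_2 = +1.
v=7: a=7^-2·(≡2), b=7^-2·(≡3) mod 7; (2|7)=+1, (3|7)=-1; (−1)^{-2·-2·3}·(+1)^-2·(-1)^-2 = +1.
v=17: a=17^6·(≡7), b=17^9·(≡3) mod 17; (7|17)=-1, (3|17)=-1; (−1)^{6·9·8}·(-1)^9·(-1)^6 = -1.
v=5: a=5^3·(≡2), b=5^6·(≡2) mod 5; (2|5)=-1, (2|5)=-1; (−1)^{3·6·2}·(-1)^6·(-1)^3 = -1.
|Ram(-92690, 96577)| = 4, even; anisotropic at {5, 17, 23, 31}.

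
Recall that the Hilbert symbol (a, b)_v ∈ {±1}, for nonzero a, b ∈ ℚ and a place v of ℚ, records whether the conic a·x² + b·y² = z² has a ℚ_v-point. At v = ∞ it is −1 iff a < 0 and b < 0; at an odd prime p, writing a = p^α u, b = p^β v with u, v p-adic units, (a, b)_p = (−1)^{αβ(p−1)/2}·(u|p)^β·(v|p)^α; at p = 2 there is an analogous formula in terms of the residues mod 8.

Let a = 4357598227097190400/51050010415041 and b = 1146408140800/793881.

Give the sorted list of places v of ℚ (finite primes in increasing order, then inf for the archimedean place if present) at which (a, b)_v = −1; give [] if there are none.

(a, b) ≡ (754, 13) mod (ℚ^×)²; places V = {2, 3, 5, 11, 13, 29, ∞}.
(a,b)_29: α=3, u≡14; β=2, v≡5 (mod 29); (14|29)=-1, (5|29)=+1; sign (−1)^0·-1^2·+1^3 = +1.
(a,b)_3: α=-20, u≡1; β=-8, v≡1 (mod 3); (1|3)=+1, (1|3)=+1; sign (−1)^0·+1^-8·+1^-20 = +1.
(a,b)_11: α=-4, u≡6; β=-2, v≡2 (mod 11); (6|11)=-1, (2|11)=-1; sign (−1)^0·-1^-2·-1^-4 = +1.
(a,b)_2: α=39, β=22; u≡1, v≡5 (mod 8); ε(u)ε(v)=0·0, αω(v)=39·1, βω(u)=22·0; sum ≡ 1  ⇒  -1.
(a,b)_13: α=1, u≡5; β=1, v≡4 (mod 13); (5|13)=-1, (4|13)=+1; sign (−1)^0·-1^1·+1^1 = -1.
(a,b)_∞: sgn(754)=+, sgn(13)=+, so +1.
(a,b)_5: α=2, u≡1; β=2, v≡2 (mod 5); (1|5)=+1, (2|5)=-1; sign (−1)^0·+1^2·-1^2 = +1.
Ram(754, 13) = {2, 13}; no ℚ_2-point on the conic.

[2, 13]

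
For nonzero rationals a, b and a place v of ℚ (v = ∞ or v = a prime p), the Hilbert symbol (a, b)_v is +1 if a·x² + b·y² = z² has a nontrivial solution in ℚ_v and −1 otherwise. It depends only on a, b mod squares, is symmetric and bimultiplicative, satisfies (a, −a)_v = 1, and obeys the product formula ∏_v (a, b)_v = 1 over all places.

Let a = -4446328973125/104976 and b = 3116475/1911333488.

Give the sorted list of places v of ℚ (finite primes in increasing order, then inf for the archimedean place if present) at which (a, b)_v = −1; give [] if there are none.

[13, 17, 41, 43]

(a, b) ≡ (-7402837, 437) mod (ℚ^×)²; places V = {2, 3, 5, 13, 17, 19, 23, 31, 41, 43, 53, ∞}.
(a,b)_2: α=-4, β=-4; u≡3, v≡5 (mod 8); ε(u)ε(v)=1·0, αω(v)=-4·1, βω(u)=-4·1; sum ≡ 0  ⇒  +1.
(a,b)_13: α=1, u≡10; β=0, v≡2 (mod 13); (10|13)=+1, (2|13)=-1; sign (−1)^0·+1^0·-1^1 = -1.
(a,b)_53: α=0, u≡6; β=-2, v≡13 (mod 53); (6|53)=+1, (13|53)=+1; sign (−1)^0·+1^-2·+1^0 = +1.
(a,b)_23: α=0, u≡9; β=-1, v≡5 (mod 23); (9|23)=+1, (5|23)=-1; sign (−1)^0·+1^-1·-1^0 = +1.
(a,b)_43: α=1, u≡1; β=-2, v≡26 (mod 43); (1|43)=+1, (26|43)=-1; sign (−1)^0·+1^-2·-1^1 = -1.
(a,b)_31: α=2, u≡28; β=0, v≡17 (mod 31); (28|31)=+1, (17|31)=-1; sign (−1)^0·+1^0·-1^2 = +1.
(a,b)_17: α=1, u≡12; β=0, v≡14 (mod 17); (12|17)=-1, (14|17)=-1; sign (−1)^0·-1^0·-1^1 = -1.
(a,b)_∞: sgn(-7402837)=−, sgn(437)=+, so +1.
(a,b)_41: α=1, u≡7; β=0, v≡29 (mod 41); (7|41)=-1, (29|41)=-1; sign (−1)^0·-1^0·-1^1 = -1.
(a,b)_5: α=4, u≡3; β=2, v≡3 (mod 5); (3|5)=-1, (3|5)=-1; sign (−1)^0·-1^2·-1^4 = +1.
(a,b)_19: α=1, u≡8; β=1, v≡16 (mod 19); (8|19)=-1, (16|19)=+1; sign (−1)^1·-1^1·+1^1 = +1.
(a,b)_3: α=-8, u≡2; β=8, v≡2 (mod 3); (2|3)=-1, (2|3)=-1; sign (−1)^0·-1^8·-1^-8 = +1.
(-7402837, 437 / ℚ) ramifies at {13, 17, 41, 43}: a division algebra.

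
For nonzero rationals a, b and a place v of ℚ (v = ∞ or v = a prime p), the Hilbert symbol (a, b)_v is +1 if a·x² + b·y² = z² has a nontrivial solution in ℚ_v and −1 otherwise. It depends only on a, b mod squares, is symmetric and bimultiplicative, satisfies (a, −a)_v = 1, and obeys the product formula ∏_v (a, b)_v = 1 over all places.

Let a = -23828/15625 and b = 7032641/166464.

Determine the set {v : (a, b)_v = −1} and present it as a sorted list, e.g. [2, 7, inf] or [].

Mod squares: a ≡ -5957, b ≡ 161. Check v ∈ {∞, 2, 3, 5, 7, 11, 17, 19, 23, 37}.
v=7: a=7^1·(≡5), b=7^1·(≡4) mod 7; (5|7)=-1, (4|7)=+1; (−1)^{1·1·3}·(-1)^1·(+1)^1 = +1.
v=19: a=19^0·(≡16), b=19^2·(≡5) mod 19; (16|19)=+1, (5|19)=+1; (−1)^{0·2·9}·(+1)^2·(+1)^0 = +1.
v=5: a=5^-6·(≡2), b=5^0·(≡4) mod 5; (2|5)=-1, (4|5)=+1; (−1)^{-6·0·2}·(-1)^0·(+1)^-6 = +1.
v=17: a=17^0·(≡3), b=17^-2·(≡2) mod 17; (3|17)=-1, (2|17)=+1; (−1)^{0·-2·8}·(-1)^-2·(+1)^0 = +1.
v=∞: -5957 < 0 and 161 > 0  ⇒  (a,b)_∞ = +1.
v=2: v_2(a)=2, v_2(b)=-6; units ≡ 3, 1 (mod 8); ε·ε+αω+βω = 1·0+2·0+-6·1 ≡ 0  ⇒  (a,b)_2 = +1.
v=23: a=23^1·(≡20), b=23^1·(≡11) mod 23; (20|23)=-1, (11|23)=-1; (−1)^{1·1·11}·(-1)^1·(-1)^1 = -1.
v=37: a=37^1·(≡2), b=37^0·(≡14) mod 37; (2|37)=-1, (14|37)=-1; (−1)^{1·0·18}·(-1)^0·(-1)^1 = -1.
v=3: a=3^0·(≡1), b=3^-2·(≡2) mod 3; (1|3)=+1, (2|3)=-1; (−1)^{0·-2·1}·(+1)^-2·(-1)^0 = +1.
v=11: a=11^0·(≡4), b=11^2·(≡8) mod 11; (4|11)=+1, (8|11)=-1; (−1)^{0·2·5}·(+1)^2·(-1)^0 = +1.
Ram(-5957, 161) = {23, 37}; no ℚ_23-point on the conic.

[23, 37]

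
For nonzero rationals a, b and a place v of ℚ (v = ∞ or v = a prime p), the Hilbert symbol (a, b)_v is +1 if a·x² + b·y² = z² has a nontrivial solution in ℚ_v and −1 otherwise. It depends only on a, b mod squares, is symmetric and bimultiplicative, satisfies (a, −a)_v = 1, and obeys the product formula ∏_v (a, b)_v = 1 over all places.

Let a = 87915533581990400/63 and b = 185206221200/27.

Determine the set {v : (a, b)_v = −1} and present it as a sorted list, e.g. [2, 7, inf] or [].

Mod squares: a ≡ 182, b ≡ 167739. Check v ∈ {∞, 2, 3, 5, 7, 11, 13, 17, 23}.
v=17: a=17^2·(≡7), b=17^1·(≡11) mod 17; (7|17)=-1, (11|17)=-1; (−1)^{2·1·8}·(-1)^1·(-1)^2 = -1.
v=13: a=13^5·(≡10), b=13^3·(≡8) mod 13; (10|13)=+1, (8|13)=-1; (−1)^{5·3·6}·(+1)^3·(-1)^5 = -1.
v=∞: 182 > 0 and 167739 > 0  ⇒  (a,b)_∞ = +1.
v=11: a=11^2·(≡7), b=11^1·(≡5) mod 11; (7|11)=-1, (5|11)=+1; (−1)^{2·1·5}·(-1)^1·(+1)^2 = -1.
v=2: v_2(a)=9, v_2(b)=4; units ≡ 3, 3 (mod 8); ε·ε+αω+βω = 1·1+9·1+4·1 ≡ 0  ⇒  (a,b)_2 = +1.
v=5: a=5^2·(≡2), b=5^2·(≡4) mod 5; (2|5)=-1, (4|5)=+1; (−1)^{2·2·2}·(-1)^2·(+1)^2 = +1.
v=3: a=3^-2·(≡2), b=3^-3·(≡2) mod 3; (2|3)=-1, (2|3)=-1; (−1)^{-2·-3·1}·(-1)^-3·(-1)^-2 = -1.
v=7: a=7^-1·(≡3), b=7^2·(≡3) mod 7; (3|7)=-1, (3|7)=-1; (−1)^{-1·2·3}·(-1)^2·(-1)^-1 = -1.
v=23: a=23^2·(≡20), b=23^1·(≡13) mod 23; (20|23)=-1, (13|23)=+1; (−1)^{2·1·11}·(-1)^1·(+1)^2 = -1.
(182, 167739 / ℚ) ramifies at {3, 7, 11, 13, 17, 23}: a division algebra.

[3, 7, 11, 13, 17, 23]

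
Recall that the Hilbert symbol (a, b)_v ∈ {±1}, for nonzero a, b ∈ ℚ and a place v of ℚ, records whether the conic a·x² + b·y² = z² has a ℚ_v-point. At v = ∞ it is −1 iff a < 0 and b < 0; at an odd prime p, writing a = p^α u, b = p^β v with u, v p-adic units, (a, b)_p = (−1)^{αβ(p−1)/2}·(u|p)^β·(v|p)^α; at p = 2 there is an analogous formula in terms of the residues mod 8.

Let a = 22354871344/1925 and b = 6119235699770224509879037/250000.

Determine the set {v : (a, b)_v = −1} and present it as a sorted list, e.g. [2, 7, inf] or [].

(a, b) ≡ (703703, 63973) mod (ℚ^×)²; places V = {2, 5, 7, 11, 13, 17, 19, 23, 37, ∞}.
(a,b)_2: α=4, β=-4; u≡7, v≡5 (mod 8); ε(u)ε(v)=1·0, αω(v)=4·1, βω(u)=-4·0; sum ≡ 0  ⇒  +1.
(a,b)_37: α=1, u≡21; β=3, v≡1 (mod 37); (21|37)=+1, (1|37)=+1; sign (−1)^0·+1^3·+1^1 = +1.
(a,b)_5: α=-2, u≡2; β=-6, v≡2 (mod 5); (2|5)=-1, (2|5)=-1; sign (−1)^0·-1^-6·-1^-2 = +1.
(a,b)_∞: sgn(703703)=+, sgn(63973)=+, so +1.
(a,b)_23: α=2, u≡12; β=4, v≡5 (mod 23); (12|23)=+1, (5|23)=-1; sign (−1)^0·+1^4·-1^2 = +1.
(a,b)_7: α=-1, u≡4; β=3, v≡4 (mod 7); (4|7)=+1, (4|7)=+1; sign (−1)^1·+1^3·+1^-1 = -1.
(a,b)_13: α=1, u≡3; β=3, v≡7 (mod 13); (3|13)=+1, (7|13)=-1; sign (−1)^0·+1^3·-1^1 = -1.
(a,b)_11: α=-1, u≡8; β=0, v≡7 (mod 11); (8|11)=-1, (7|11)=-1; sign (−1)^0·-1^0·-1^-1 = -1.
(a,b)_19: α=1, u≡17; β=3, v≡9 (mod 19); (17|19)=+1, (9|19)=+1; sign (−1)^1·+1^3·+1^1 = -1.
(a,b)_17: α=2, u≡12; β=4, v≡1 (mod 17); (12|17)=-1, (1|17)=+1; sign (−1)^0·-1^4·+1^2 = +1.
(703703, 63973 / ℚ) ramifies at {7, 11, 13, 19}: a division algebra.

[7, 11, 13, 19]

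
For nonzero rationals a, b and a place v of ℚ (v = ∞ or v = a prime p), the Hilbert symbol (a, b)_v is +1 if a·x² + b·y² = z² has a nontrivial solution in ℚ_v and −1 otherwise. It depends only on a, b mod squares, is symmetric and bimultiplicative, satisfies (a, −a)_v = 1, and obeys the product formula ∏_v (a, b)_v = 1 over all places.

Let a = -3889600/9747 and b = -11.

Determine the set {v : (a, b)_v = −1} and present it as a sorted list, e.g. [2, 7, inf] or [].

[11, 13, 17, inf]

(a, b) ≡ (-7293, -11) mod (ℚ^×)²; places V = {2, 3, 5, 11, 13, 17, 19, ∞}.
(a,b)_17: α=1, u≡9; β=0, v≡6 (mod 17); (9|17)=+1, (6|17)=-1; sign (−1)^0·+1^0·-1^1 = -1.
(a,b)_2: α=6, β=0; u≡3, v≡5 (mod 8); ε(u)ε(v)=1·0, αω(v)=6·1, βω(u)=0·1; sum ≡ 0  ⇒  +1.
(a,b)_∞: sgn(-7293)=−, sgn(-11)=−, so -1.
(a,b)_19: α=-2, u≡10; β=0, v≡8 (mod 19); (10|19)=-1, (8|19)=-1; sign (−1)^0·-1^0·-1^-2 = +1.
(a,b)_13: α=1, u≡6; β=0, v≡2 (mod 13); (6|13)=-1, (2|13)=-1; sign (−1)^0·-1^0·-1^1 = -1.
(a,b)_5: α=2, u≡3; β=0, v≡4 (mod 5); (3|5)=-1, (4|5)=+1; sign (−1)^0·-1^0·+1^2 = +1.
(a,b)_11: α=1, u≡6; β=1, v≡10 (mod 11); (6|11)=-1, (10|11)=-1; sign (−1)^1·-1^1·-1^1 = -1.
(a,b)_3: α=-3, u≡2; β=0, v≡1 (mod 3); (2|3)=-1, (1|3)=+1; sign (−1)^0·-1^0·+1^-3 = +1.
(-7293, -11 / ℚ) ramifies at {11, 13, 17, ∞}: a division algebra.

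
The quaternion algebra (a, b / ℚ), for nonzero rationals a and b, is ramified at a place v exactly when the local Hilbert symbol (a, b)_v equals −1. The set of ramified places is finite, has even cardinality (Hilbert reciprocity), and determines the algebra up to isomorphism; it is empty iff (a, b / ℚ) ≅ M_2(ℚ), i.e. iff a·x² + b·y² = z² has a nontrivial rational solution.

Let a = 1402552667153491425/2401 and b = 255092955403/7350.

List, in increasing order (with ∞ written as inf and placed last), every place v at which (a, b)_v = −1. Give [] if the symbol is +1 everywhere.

(a, b) ≡ (713, 24882) mod (ℚ^×)²; places V = {2, 3, 5, 7, 11, 13, 23, 29, 31, ∞}.
(a,b)_29: α=2, u≡27; β=1, v≡3 (mod 29); (27|29)=-1, (3|29)=-1; sign (−1)^0·-1^1·-1^2 = -1.
(a,b)_5: α=2, u≡2; β=-2, v≡2 (mod 5); (2|5)=-1, (2|5)=-1; sign (−1)^0·-1^-2·-1^2 = +1.
(a,b)_13: α=2, u≡2; β=1, v≡12 (mod 13); (2|13)=-1, (12|13)=+1; sign (−1)^0·-1^1·+1^2 = -1.
(a,b)_11: α=2, u≡1; β=3, v≡6 (mod 11); (1|11)=+1, (6|11)=-1; sign (−1)^0·+1^3·-1^2 = +1.
(a,b)_3: α=2, u≡2; β=-1, v≡2 (mod 3); (2|3)=-1, (2|3)=-1; sign (−1)^0·-1^-1·-1^2 = -1.
(a,b)_7: α=-4, u≡5; β=-2, v≡2 (mod 7); (5|7)=-1, (2|7)=+1; sign (−1)^0·-1^-2·+1^-4 = +1.
(a,b)_∞: sgn(713)=+, sgn(24882)=+, so +1.
(a,b)_2: α=0, β=-1; u≡1, v≡1 (mod 8); ε(u)ε(v)=0·0, αω(v)=0·0, βω(u)=-1·0; sum ≡ 0  ⇒  +1.
(a,b)_31: α=3, u≡17; β=2, v≡14 (mod 31); (17|31)=-1, (14|31)=+1; sign (−1)^0·-1^2·+1^3 = +1.
(a,b)_23: α=3, u≡13; β=2, v≡21 (mod 23); (13|23)=+1, (21|23)=-1; sign (−1)^0·+1^2·-1^3 = -1.
Ram(713, 24882) = {3, 13, 23, 29}; no ℚ_3-point on the conic.

[3, 13, 23, 29]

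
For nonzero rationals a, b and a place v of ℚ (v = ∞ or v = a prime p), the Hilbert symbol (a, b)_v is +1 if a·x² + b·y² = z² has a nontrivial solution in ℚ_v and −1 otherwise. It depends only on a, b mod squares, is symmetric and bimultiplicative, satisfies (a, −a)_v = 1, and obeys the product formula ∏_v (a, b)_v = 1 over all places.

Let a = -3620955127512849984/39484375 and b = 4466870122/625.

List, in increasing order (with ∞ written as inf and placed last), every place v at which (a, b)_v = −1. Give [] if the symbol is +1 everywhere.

[11, 17]

Mod squares: a ≡ -3927, b ≡ 442. Check v ∈ {∞, 2, 3, 5, 7, 11, 13, 17, 19}.
v=13: a=13^2·(≡1), b=13^1·(≡2) mod 13; (1|13)=+1, (2|13)=-1; (−1)^{2·1·6}·(+1)^1·(-1)^2 = +1.
v=∞: -3927 < 0 and 442 > 0  ⇒  (a,b)_∞ = +1.
v=17: a=17^5·(≡6), b=17^5·(≡4) mod 17; (6|17)=-1, (4|17)=+1; (−1)^{5·5·8}·(-1)^5·(+1)^5 = -1.
v=11: a=11^3·(≡6), b=11^2·(≡2) mod 11; (6|11)=-1, (2|11)=-1; (−1)^{3·2·5}·(-1)^2·(-1)^3 = -1.
v=7: a=7^-1·(≡6), b=7^0·(≡4) mod 7; (6|7)=-1, (4|7)=+1; (−1)^{-1·0·3}·(-1)^0·(+1)^-1 = +1.
v=19: a=19^-2·(≡9), b=19^0·(≡5) mod 19; (9|19)=+1, (5|19)=+1; (−1)^{-2·0·9}·(+1)^0·(+1)^-2 = +1.
v=3: a=3^11·(≡2), b=3^0·(≡1) mod 3; (2|3)=-1, (1|3)=+1; (−1)^{11·0·1}·(-1)^0·(+1)^11 = +1.
v=5: a=5^-6·(≡3), b=5^-4·(≡2) mod 5; (3|5)=-1, (2|5)=-1; (−1)^{-6·-4·2}·(-1)^-4·(-1)^-6 = +1.
v=2: v_2(a)=6, v_2(b)=1; units ≡ 1, 5 (mod 8); ε·ε+αω+βω = 0·0+6·1+1·0 ≡ 0  ⇒  (a,b)_2 = +1.
|Ram(-3927, 442)| = 2, even; anisotropic at {11, 17}.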